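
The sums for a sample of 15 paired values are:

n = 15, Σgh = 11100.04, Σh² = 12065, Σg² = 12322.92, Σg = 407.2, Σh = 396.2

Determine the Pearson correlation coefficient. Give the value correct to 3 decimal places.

0.242

r = (nΣgh − ΣgΣh) / √[(nΣg² − (Σg)²)(nΣh² − (Σh)²)]
Numerator: 15×11100.04 − 407.2×396.2 = 5167.96
Denominator: √[(184843.8 − 165811.84)(180975 − 156974.44)] = √[19031.96 × 24000.56] = 21372.3583
r = 5167.96 / 21372.3583 ≈ 0.242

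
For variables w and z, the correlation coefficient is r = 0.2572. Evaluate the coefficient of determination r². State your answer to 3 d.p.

0.066

r² = (0.2572)² = 0.066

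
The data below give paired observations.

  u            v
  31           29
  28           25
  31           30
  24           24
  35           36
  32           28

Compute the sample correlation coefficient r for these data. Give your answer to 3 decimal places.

0.899

n = 6, Σu = 181, Σv = 172, Σu² = 5531, Σv² = 5022, Σuv = 5261
nΣuv − ΣuΣv = 31566 − 31132 = 434
nΣu² − (Σu)² = 33186 − 32761 = 425; nΣv² − (Σv)² = 30132 − 29584 = 548
r = 434 / √(425 × 548) = 434 / 482.5971 ≈ 0.899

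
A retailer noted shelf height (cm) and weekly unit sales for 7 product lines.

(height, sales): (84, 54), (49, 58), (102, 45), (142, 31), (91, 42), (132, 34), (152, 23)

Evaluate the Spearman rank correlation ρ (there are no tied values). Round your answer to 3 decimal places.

-0.964

Rank height: 2, 1, 4, 6, 3, 5, 7
Rank sales: 6, 7, 5, 2, 4, 3, 1
d = rank(height) − rank(sales): -4, -6, -1, 4, -1, 2, 6; Σd² = 110
ρ = 1 − 6Σd² / [n(n²−1)] = 1 − 6×110 / (7×48) = 1 − 660/336 ≈ -0.964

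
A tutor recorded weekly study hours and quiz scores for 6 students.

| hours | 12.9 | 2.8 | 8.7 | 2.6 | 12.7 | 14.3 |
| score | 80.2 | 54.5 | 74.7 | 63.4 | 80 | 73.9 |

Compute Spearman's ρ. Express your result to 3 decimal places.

Rank hours: 5, 2, 3, 1, 4, 6
Rank score: 6, 1, 4, 2, 5, 3
d = rank(hours) − rank(score): -1, 1, -1, -1, -1, 3; Σd² = 14
ρ = 1 − 6Σd² / [n(n²−1)] = 1 − 6×14 / (6×35) = 1 − 84/210 ≈ 0.600

0.600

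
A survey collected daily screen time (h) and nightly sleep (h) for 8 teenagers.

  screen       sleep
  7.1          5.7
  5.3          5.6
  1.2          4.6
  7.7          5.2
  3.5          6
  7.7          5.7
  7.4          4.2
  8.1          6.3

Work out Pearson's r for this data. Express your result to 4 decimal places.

0.2365

n = 8, Σx = 48, Σy = 43.3, Σx² = 331.14, Σy² = 237.87, Σxy = 262.71
nΣxy − ΣxΣy = 2101.68 − 2078.4 = 23.28
nΣx² − (Σx)² = 2649.12 − 2304 = 345.12; nΣy² − (Σy)² = 1902.96 − 1874.89 = 28.07
r = 23.28 / √(345.12 × 28.07) = 23.28 / 98.4252 ≈ 0.2365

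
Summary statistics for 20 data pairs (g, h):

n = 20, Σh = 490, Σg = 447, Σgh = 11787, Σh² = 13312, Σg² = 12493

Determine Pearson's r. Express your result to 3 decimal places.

0.462

r = (nΣgh − ΣgΣh) / √[(nΣg² − (Σg)²)(nΣh² − (Σh)²)]
Numerator: 20×11787 − 447×490 = 16710
Denominator: √[(249860 − 199809)(266240 − 240100)] = √[50051 × 26140] = 36170.8880
r = 16710 / 36170.8880 ≈ 0.462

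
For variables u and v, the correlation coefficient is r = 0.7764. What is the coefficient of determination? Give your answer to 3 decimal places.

r² = (0.7764)² = 0.603

0.603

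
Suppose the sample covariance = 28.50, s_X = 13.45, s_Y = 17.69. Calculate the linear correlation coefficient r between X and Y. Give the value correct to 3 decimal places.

0.120

r = Cov(X,Y) / (s_X · s_Y) = 28.50 / (13.45 × 17.69)
  = 28.50 / 237.9305 ≈ 0.120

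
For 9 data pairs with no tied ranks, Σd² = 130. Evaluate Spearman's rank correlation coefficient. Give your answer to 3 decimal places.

ρ = 1 − 6Σd² / [n(n²−1)] = 1 − 6×130 / (9×80)
  = 1 − 780/720 = 1 − 1.0833 ≈ -0.083

-0.083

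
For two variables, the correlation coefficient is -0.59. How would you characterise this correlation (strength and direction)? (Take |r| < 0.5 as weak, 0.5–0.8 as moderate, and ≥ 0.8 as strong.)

moderate negative

r = -0.59 < 0 so the relationship is negative.
|r| = 0.59, which falls in the moderate range.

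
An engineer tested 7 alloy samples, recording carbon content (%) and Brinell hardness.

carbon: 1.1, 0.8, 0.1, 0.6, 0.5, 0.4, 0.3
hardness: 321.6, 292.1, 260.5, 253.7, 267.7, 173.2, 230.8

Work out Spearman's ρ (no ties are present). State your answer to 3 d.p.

0.679

Rank carbon: 7, 6, 1, 5, 4, 3, 2
Rank hardness: 7, 6, 4, 3, 5, 1, 2
d = rank(carbon) − rank(hardness): 0, 0, -3, 2, -1, 2, 0; Σd² = 18
ρ = 1 − 6Σd² / [n(n²−1)] = 1 − 6×18 / (7×48) = 1 − 108/336 ≈ 0.679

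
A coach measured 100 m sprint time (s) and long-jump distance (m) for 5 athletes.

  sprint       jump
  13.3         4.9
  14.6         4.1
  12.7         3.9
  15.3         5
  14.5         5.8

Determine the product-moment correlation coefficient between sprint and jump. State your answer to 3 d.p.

n = 5, Σx = 70.4, Σy = 23.7, Σx² = 995.68, Σy² = 114.67, Σxy = 335.16
nΣxy − ΣxΣy = 1675.8 − 1668.48 = 7.32
nΣx² − (Σx)² = 4978.4 − 4956.16 = 22.24; nΣy² − (Σy)² = 573.35 − 561.69 = 11.66
r = 7.32 / √(22.24 × 11.66) = 7.32 / 16.1034 ≈ 0.455

0.455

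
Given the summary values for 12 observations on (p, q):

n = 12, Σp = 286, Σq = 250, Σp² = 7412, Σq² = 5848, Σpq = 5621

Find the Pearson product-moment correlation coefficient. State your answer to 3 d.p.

r = (nΣpq − ΣpΣq) / √[(nΣp² − (Σp)²)(nΣq² − (Σq)²)]
Numerator: 12×5621 − 286×250 = -4048
Denominator: √[(88944 − 81796)(70176 − 62500)] = √[7148 × 7676] = 7407.2969
r = -4048 / 7407.2969 ≈ -0.546

-0.546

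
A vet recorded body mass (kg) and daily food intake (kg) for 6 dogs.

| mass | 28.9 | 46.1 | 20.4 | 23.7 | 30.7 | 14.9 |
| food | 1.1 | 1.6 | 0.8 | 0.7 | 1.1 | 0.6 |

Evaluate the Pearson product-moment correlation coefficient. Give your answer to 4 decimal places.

0.9745

n = 6, Σx = 164.7, Σy = 5.9, Σx² = 5102.77, Σy² = 6.47, Σxy = 181.17
nΣxy − ΣxΣy = 1087.02 − 971.73 = 115.29
nΣx² − (Σx)² = 30616.62 − 27126.09 = 3490.53; nΣy² − (Σy)² = 38.82 − 34.81 = 4.01
r = 115.29 / √(3490.53 × 4.01) = 115.29 / 118.3090 ≈ 0.9745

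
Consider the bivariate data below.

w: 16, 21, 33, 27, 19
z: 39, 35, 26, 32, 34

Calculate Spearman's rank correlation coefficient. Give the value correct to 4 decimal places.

-0.9000

Rank w: 1, 3, 5, 4, 2
Rank z: 5, 4, 1, 2, 3
d = rank(w) − rank(z): -4, -1, 4, 2, -1; Σd² = 38
ρ = 1 − 6Σd² / [n(n²−1)] = 1 − 6×38 / (5×24) = 1 − 228/120 ≈ -0.9000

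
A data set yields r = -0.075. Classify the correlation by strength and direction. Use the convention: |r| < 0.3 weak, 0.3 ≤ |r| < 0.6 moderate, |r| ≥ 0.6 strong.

weak negative

r = -0.075 < 0 so the relationship is negative.
|r| = 0.075, which falls in the weak range.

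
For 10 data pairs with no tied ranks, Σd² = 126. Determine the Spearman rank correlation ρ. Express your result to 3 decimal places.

ρ = 1 − 6Σd² / [n(n²−1)] = 1 − 6×126 / (10×99)
  = 1 − 756/990 = 1 − 0.7636 ≈ 0.236

0.236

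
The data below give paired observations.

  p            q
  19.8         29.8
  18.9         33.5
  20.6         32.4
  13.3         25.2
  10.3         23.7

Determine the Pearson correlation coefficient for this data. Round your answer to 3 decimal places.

n = 5, Σp = 82.9, Σq = 144.6, Σp² = 1456.59, Σq² = 4256.78, Σpq = 2469.9
nΣpq − ΣpΣq = 12349.5 − 11987.34 = 362.16
nΣp² − (Σp)² = 7282.95 − 6872.41 = 410.54; nΣq² − (Σq)² = 21283.9 − 20909.16 = 374.74
r = 362.16 / √(410.54 × 374.74) = 362.16 / 392.2318 ≈ 0.923

0.923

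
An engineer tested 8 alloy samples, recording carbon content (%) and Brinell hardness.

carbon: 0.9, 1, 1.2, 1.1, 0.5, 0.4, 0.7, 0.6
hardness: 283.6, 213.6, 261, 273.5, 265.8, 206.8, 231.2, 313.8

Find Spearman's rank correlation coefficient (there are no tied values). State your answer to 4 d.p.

Rank carbon: 5, 6, 8, 7, 2, 1, 4, 3
Rank hardness: 7, 2, 4, 6, 5, 1, 3, 8
d = rank(carbon) − rank(hardness): -2, 4, 4, 1, -3, 0, 1, -5; Σd² = 72
ρ = 1 − 6Σd² / [n(n²−1)] = 1 − 6×72 / (8×63) = 1 − 432/504 ≈ 0.1429

0.1429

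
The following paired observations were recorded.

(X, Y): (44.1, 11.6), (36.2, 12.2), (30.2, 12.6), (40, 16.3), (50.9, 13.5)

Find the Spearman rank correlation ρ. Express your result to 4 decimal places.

0.1000

Rank X: 4, 2, 1, 3, 5
Rank Y: 1, 2, 3, 5, 4
d = rank(X) − rank(Y): 3, 0, -2, -2, 1; Σd² = 18
ρ = 1 − 6Σd² / [n(n²−1)] = 1 − 6×18 / (5×24) = 1 − 108/120 ≈ 0.1000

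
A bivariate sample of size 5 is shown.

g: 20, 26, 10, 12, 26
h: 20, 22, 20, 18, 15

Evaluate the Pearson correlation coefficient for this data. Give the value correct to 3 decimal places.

-0.100

n = 5, Σg = 94, Σh = 95, Σg² = 1996, Σh² = 1833, Σgh = 1778
nΣgh − ΣgΣh = 8890 − 8930 = -40
nΣg² − (Σg)² = 9980 − 8836 = 1144; nΣh² − (Σh)² = 9165 − 9025 = 140
r = -40 / √(1144 × 140) = -40 / 400.2000 ≈ -0.100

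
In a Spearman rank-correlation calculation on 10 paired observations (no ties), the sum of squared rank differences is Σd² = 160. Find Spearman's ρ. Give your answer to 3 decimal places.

ρ = 1 − 6Σd² / [n(n²−1)] = 1 − 6×160 / (10×99)
  = 1 − 960/990 = 1 − 0.9697 ≈ 0.030

0.030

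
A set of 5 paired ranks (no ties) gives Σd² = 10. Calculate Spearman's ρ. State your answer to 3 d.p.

0.500

ρ = 1 − 6Σd² / [n(n²−1)] = 1 − 6×10 / (5×24)
  = 1 − 60/120 = 1 − 0.5000 ≈ 0.500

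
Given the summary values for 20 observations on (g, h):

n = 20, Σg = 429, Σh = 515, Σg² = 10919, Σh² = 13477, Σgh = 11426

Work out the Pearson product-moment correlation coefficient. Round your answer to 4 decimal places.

0.6231

r = (nΣgh − ΣgΣh) / √[(nΣg² − (Σg)²)(nΣh² − (Σh)²)]
Numerator: 20×11426 − 429×515 = 7585
Denominator: √[(218380 − 184041)(269540 − 265225)] = √[34339 × 4315] = 12172.6244
r = 7585 / 12172.6244 ≈ 0.6231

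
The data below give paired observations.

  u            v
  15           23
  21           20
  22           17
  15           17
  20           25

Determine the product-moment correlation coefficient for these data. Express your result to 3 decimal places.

n = 5, Σu = 93, Σv = 102, Σu² = 1775, Σv² = 2132, Σuv = 1894
nΣuv − ΣuΣv = 9470 − 9486 = -16
nΣu² − (Σu)² = 8875 − 8649 = 226; nΣv² − (Σv)² = 10660 − 10404 = 256
r = -16 / √(226 × 256) = -16 / 240.5327 ≈ -0.067

-0.067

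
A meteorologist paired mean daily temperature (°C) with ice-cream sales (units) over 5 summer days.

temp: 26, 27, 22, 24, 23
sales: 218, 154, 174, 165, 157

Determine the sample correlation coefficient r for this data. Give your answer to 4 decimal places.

n = 5, Σx = 122, Σy = 868, Σx² = 2994, Σy² = 153390, Σxy = 21225
nΣxy − ΣxΣy = 106125 − 105896 = 229
nΣx² − (Σx)² = 14970 − 14884 = 86; nΣy² − (Σy)² = 766950 − 753424 = 13526
r = 229 / √(86 × 13526) = 229 / 1078.5342 ≈ 0.2123

0.2123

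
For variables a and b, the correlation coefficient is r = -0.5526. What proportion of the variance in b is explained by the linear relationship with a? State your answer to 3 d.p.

0.305

r² = (-0.5526)² = 0.305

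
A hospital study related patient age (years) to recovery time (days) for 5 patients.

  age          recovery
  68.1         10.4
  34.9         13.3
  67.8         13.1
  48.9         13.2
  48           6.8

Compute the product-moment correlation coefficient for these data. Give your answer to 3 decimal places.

-0.053

n = 5, Σx = 267.7, Σy = 56.8, Σx² = 15147.67, Σy² = 677.14, Σxy = 3032.47
nΣxy − ΣxΣy = 15162.35 − 15205.36 = -43.01
nΣx² − (Σx)² = 75738.35 − 71663.29 = 4075.06; nΣy² − (Σy)² = 3385.7 − 3226.24 = 159.46
r = -43.01 / √(4075.06 × 159.46) = -43.01 / 806.1074 ≈ -0.053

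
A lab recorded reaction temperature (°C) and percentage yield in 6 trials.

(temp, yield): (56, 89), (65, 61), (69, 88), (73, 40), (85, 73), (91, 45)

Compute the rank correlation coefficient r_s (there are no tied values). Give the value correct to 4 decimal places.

-0.6000

Rank temp: 1, 2, 3, 4, 5, 6
Rank yield: 6, 3, 5, 1, 4, 2
d = rank(temp) − rank(yield): -5, -1, -2, 3, 1, 4; Σd² = 56
ρ = 1 − 6Σd² / [n(n²−1)] = 1 − 6×56 / (6×35) = 1 − 336/210 ≈ -0.6000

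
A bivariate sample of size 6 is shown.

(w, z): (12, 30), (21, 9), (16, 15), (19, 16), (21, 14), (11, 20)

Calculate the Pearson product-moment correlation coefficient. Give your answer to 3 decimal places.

-0.801

n = 6, Σw = 100, Σz = 104, Σw² = 1764, Σz² = 2058, Σwz = 1607
nΣwz − ΣwΣz = 9642 − 10400 = -758
nΣw² − (Σw)² = 10584 − 10000 = 584; nΣz² − (Σz)² = 12348 − 10816 = 1532
r = -758 / √(584 × 1532) = -758 / 945.8795 ≈ -0.801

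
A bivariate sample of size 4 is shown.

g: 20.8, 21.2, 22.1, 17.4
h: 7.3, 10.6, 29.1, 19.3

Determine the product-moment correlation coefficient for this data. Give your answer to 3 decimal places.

0.077

n = 4, Σg = 81.5, Σh = 66.3, Σg² = 1673.25, Σh² = 1384.95, Σgh = 1355.49
nΣgh − ΣgΣh = 5421.96 − 5403.45 = 18.51
nΣg² − (Σg)² = 6693 − 6642.25 = 50.75; nΣh² − (Σh)² = 5539.8 − 4395.69 = 1144.11
r = 18.51 / √(50.75 × 1144.11) = 18.51 / 240.9639 ≈ 0.077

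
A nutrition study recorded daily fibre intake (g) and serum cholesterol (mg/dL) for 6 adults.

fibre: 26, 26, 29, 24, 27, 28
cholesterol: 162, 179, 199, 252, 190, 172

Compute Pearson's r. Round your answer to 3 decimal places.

n = 6, Σx = 160, Σy = 1154, Σx² = 4282, Σy² = 227074, Σxy = 30631
nΣxy − ΣxΣy = 183786 − 184640 = -854
nΣx² − (Σx)² = 25692 − 25600 = 92; nΣy² − (Σy)² = 1362444 − 1331716 = 30728
r = -854 / √(92 × 30728) = -854 / 1681.3614 ≈ -0.508

-0.508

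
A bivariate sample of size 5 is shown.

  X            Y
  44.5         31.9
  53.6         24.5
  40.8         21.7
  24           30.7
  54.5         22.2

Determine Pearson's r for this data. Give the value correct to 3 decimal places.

-0.553

n = 5, ΣX = 217.4, ΣY = 131, ΣX² = 10064.1, ΣY² = 3524.08, ΣXY = 5564.81
nΣXY − ΣXΣY = 27824.05 − 28479.4 = -655.35
nΣX² − (ΣX)² = 50320.5 − 47262.76 = 3057.74; nΣY² − (ΣY)² = 17620.4 − 17161 = 459.4
r = -655.35 / √(3057.74 × 459.4) = -655.35 / 1185.2113 ≈ -0.553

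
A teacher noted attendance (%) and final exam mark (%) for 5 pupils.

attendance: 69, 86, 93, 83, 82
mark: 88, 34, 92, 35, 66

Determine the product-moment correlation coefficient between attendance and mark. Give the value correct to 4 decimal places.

-0.1542

n = 5, Σx = 413, Σy = 315, Σx² = 34419, Σy² = 22945, Σxy = 25869
nΣxy − ΣxΣy = 129345 − 130095 = -750
nΣx² − (Σx)² = 172095 − 170569 = 1526; nΣy² − (Σy)² = 114725 − 99225 = 15500
r = -750 / √(1526 × 15500) = -750 / 4863.4350 ≈ -0.1542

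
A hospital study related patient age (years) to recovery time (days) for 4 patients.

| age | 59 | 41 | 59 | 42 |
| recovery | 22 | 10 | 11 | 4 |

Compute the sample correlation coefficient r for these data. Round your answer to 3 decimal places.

0.718

n = 4, Σx = 201, Σy = 47, Σx² = 10407, Σy² = 721, Σxy = 2525
nΣxy − ΣxΣy = 10100 − 9447 = 653
nΣx² − (Σx)² = 41628 − 40401 = 1227; nΣy² − (Σy)² = 2884 − 2209 = 675
r = 653 / √(1227 × 675) = 653 / 910.0687 ≈ 0.718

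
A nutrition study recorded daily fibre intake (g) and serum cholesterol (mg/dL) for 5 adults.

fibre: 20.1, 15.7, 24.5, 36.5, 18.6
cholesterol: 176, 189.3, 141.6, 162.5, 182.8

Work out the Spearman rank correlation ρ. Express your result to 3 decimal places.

-0.900

Rank fibre: 3, 1, 4, 5, 2
Rank cholesterol: 3, 5, 1, 2, 4
d = rank(fibre) − rank(cholesterol): 0, -4, 3, 3, -2; Σd² = 38
ρ = 1 − 6Σd² / [n(n²−1)] = 1 − 6×38 / (5×24) = 1 − 228/120 ≈ -0.900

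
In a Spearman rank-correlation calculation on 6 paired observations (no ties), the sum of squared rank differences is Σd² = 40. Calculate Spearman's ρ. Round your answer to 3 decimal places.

-0.143

ρ = 1 − 6Σd² / [n(n²−1)] = 1 − 6×40 / (6×35)
  = 1 − 240/210 = 1 − 1.1429 ≈ -0.143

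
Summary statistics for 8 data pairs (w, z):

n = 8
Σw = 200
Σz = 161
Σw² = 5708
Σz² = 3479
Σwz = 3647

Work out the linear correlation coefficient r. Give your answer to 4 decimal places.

r = (nΣwz − ΣwΣz) / √[(nΣw² − (Σw)²)(nΣz² − (Σz)²)]
Numerator: 8×3647 − 200×161 = -3024
Denominator: √[(45664 − 40000)(27832 − 25921)] = √[5664 × 1911] = 3289.9702
r = -3024 / 3289.9702 ≈ -0.9192

-0.9192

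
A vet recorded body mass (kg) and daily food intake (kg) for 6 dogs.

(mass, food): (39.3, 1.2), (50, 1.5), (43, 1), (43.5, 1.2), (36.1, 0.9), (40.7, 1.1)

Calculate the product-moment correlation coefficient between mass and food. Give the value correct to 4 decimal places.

0.8455

n = 6, Σx = 252.6, Σy = 6.9, Σx² = 10745.44, Σy² = 8.15, Σxy = 294.62
nΣxy − ΣxΣy = 1767.72 − 1742.94 = 24.78
nΣx² − (Σx)² = 64472.64 − 63806.76 = 665.88; nΣy² − (Σy)² = 48.9 − 47.61 = 1.29
r = 24.78 / √(665.88 × 1.29) = 24.78 / 29.3084 ≈ 0.8455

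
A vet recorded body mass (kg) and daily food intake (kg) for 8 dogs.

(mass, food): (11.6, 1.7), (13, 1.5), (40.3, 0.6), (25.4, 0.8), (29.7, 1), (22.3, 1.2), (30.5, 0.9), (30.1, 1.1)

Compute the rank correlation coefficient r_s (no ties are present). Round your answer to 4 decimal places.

-0.8333

Rank mass: 1, 2, 8, 4, 5, 3, 7, 6
Rank food: 8, 7, 1, 2, 4, 6, 3, 5
d = rank(mass) − rank(food): -7, -5, 7, 2, 1, -3, 4, 1; Σd² = 154
ρ = 1 − 6Σd² / [n(n²−1)] = 1 − 6×154 / (8×63) = 1 − 924/504 ≈ -0.8333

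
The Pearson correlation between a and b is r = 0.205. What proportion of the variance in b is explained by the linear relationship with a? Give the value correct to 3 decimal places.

0.042

r² = (0.205)² = 0.042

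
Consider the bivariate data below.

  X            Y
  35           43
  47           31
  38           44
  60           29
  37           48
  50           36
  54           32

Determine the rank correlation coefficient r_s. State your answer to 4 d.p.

Rank X: 1, 4, 3, 7, 2, 5, 6
Rank Y: 5, 2, 6, 1, 7, 4, 3
d = rank(X) − rank(Y): -4, 2, -3, 6, -5, 1, 3; Σd² = 100
ρ = 1 − 6Σd² / [n(n²−1)] = 1 − 6×100 / (7×48) = 1 − 600/336 ≈ -0.7857

-0.7857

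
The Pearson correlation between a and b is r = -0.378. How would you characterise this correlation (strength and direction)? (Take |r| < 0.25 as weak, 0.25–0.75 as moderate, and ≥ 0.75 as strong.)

r = -0.378 < 0 so the relationship is negative.
|r| = 0.378, which falls in the moderate range.

moderate negative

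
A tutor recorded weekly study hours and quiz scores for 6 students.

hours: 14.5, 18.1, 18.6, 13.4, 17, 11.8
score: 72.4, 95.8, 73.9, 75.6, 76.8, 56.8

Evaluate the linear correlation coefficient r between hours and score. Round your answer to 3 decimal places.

0.714

n = 6, Σx = 93.4, Σy = 451.3, Σx² = 1491.62, Σy² = 34720.45, Σxy = 7147.2
nΣxy − ΣxΣy = 42883.2 − 42151.42 = 731.78
nΣx² − (Σx)² = 8949.72 − 8723.56 = 226.16; nΣy² − (Σy)² = 208322.7 − 203671.69 = 4651.01
r = 731.78 / √(226.16 × 4651.01) = 731.78 / 1025.6083 ≈ 0.714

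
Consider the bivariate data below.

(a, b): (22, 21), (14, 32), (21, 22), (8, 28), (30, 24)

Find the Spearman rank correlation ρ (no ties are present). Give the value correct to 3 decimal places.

-0.600

Rank a: 4, 2, 3, 1, 5
Rank b: 1, 5, 2, 4, 3
d = rank(a) − rank(b): 3, -3, 1, -3, 2; Σd² = 32
ρ = 1 − 6Σd² / [n(n²−1)] = 1 − 6×32 / (5×24) = 1 − 192/120 ≈ -0.600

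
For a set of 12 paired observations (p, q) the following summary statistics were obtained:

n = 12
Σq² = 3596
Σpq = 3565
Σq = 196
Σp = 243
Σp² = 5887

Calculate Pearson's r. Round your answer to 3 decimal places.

r = (nΣpq − ΣpΣq) / √[(nΣp² − (Σp)²)(nΣq² − (Σq)²)]
Numerator: 12×3565 − 243×196 = -4848
Denominator: √[(70644 − 59049)(43152 − 38416)] = √[11595 × 4736] = 7410.3927
r = -4848 / 7410.3927 ≈ -0.654

-0.654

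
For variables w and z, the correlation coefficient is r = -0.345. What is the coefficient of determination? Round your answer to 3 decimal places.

0.119

r² = (-0.345)² = 0.119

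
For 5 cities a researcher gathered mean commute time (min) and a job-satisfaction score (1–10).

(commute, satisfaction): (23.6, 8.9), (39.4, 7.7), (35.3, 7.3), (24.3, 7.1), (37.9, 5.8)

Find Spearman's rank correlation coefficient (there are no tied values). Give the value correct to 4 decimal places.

Rank commute: 1, 5, 3, 2, 4
Rank satisfaction: 5, 4, 3, 2, 1
d = rank(commute) − rank(satisfaction): -4, 1, 0, 0, 3; Σd² = 26
ρ = 1 − 6Σd² / [n(n²−1)] = 1 − 6×26 / (5×24) = 1 − 156/120 ≈ -0.3000

-0.3000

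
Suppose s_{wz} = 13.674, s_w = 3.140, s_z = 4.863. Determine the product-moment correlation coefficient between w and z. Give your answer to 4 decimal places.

r = Cov(w,z) / (s_w · s_z) = 13.674 / (3.140 × 4.863)
  = 13.674 / 15.2698 ≈ 0.8955

0.8955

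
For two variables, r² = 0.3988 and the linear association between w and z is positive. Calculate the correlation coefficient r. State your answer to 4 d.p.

|r| = √0.3988 = 0.6315
The association is positive, so r = 0.6315.

0.6315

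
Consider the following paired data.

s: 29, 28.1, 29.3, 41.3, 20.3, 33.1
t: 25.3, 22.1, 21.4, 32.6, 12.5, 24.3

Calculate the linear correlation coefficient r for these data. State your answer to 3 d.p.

n = 6, Σs = 181.1, Σt = 138.2, Σs² = 5702.49, Σt² = 3395.96, Σst = 4386.19
nΣst − ΣsΣt = 26317.14 − 25028.02 = 1289.12
nΣs² − (Σs)² = 34214.94 − 32797.21 = 1417.73; nΣt² − (Σt)² = 20375.76 − 19099.24 = 1276.52
r = 1289.12 / √(1417.73 × 1276.52) = 1289.12 / 1345.2735 ≈ 0.958

0.958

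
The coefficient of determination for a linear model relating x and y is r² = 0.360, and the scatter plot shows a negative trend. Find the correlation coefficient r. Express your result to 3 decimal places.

-0.600

|r| = √0.360 = 0.600
The association is negative, so r = −0.600.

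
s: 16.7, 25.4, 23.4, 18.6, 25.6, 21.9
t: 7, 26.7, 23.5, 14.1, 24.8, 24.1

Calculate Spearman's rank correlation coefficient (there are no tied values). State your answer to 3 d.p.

Rank s: 1, 5, 4, 2, 6, 3
Rank t: 1, 6, 3, 2, 5, 4
d = rank(s) − rank(t): 0, -1, 1, 0, 1, -1; Σd² = 4
ρ = 1 − 6Σd² / [n(n²−1)] = 1 − 6×4 / (6×35) = 1 − 24/210 ≈ 0.886

0.886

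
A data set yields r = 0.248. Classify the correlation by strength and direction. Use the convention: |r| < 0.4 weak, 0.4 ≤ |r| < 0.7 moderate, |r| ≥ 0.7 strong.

r = 0.248 > 0 so the relationship is positive.
|r| = 0.248, which falls in the weak range.

weak positive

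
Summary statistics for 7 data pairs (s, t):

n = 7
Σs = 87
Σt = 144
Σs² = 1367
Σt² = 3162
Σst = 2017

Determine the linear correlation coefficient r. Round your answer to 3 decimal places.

0.951

r = (nΣst − ΣsΣt) / √[(nΣs² − (Σs)²)(nΣt² − (Σt)²)]
Numerator: 7×2017 − 87×144 = 1591
Denominator: √[(9569 − 7569)(22134 − 20736)] = √[2000 × 1398] = 1672.1244
r = 1591 / 1672.1244 ≈ 0.951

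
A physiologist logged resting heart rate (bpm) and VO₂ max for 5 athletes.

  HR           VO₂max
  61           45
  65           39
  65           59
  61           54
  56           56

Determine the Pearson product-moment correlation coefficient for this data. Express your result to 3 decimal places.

n = 5, Σx = 308, Σy = 253, Σx² = 19028, Σy² = 13079, Σxy = 15545
nΣxy − ΣxΣy = 77725 − 77924 = -199
nΣx² − (Σx)² = 95140 − 94864 = 276; nΣy² − (Σy)² = 65395 − 64009 = 1386
r = -199 / √(276 × 1386) = -199 / 618.4949 ≈ -0.322

-0.322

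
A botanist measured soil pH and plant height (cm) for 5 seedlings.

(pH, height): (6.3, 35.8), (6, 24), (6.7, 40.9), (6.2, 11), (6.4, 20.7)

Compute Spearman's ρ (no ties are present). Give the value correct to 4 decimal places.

0.5000

Rank pH: 3, 1, 5, 2, 4
Rank height: 4, 3, 5, 1, 2
d = rank(pH) − rank(height): -1, -2, 0, 1, 2; Σd² = 10
ρ = 1 − 6Σd² / [n(n²−1)] = 1 − 6×10 / (5×24) = 1 − 60/120 ≈ 0.5000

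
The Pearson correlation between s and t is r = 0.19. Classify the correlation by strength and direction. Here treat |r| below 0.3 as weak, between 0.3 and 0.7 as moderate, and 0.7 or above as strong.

weak positive

r = 0.19 > 0 so the relationship is positive.
|r| = 0.19, which falls in the weak range.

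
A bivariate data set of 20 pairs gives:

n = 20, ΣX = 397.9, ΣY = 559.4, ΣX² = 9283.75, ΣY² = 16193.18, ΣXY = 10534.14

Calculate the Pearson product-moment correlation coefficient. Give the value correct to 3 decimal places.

r = (nΣXY − ΣXΣY) / √[(nΣX² − (ΣX)²)(nΣY² − (ΣY)²)]
Numerator: 20×10534.14 − 397.9×559.4 = -11902.46
Denominator: √[(185675 − 158324.41)(323863.6 − 312928.36)] = √[27350.59 × 10935.24] = 17294.0818
r = -11902.46 / 17294.0818 ≈ -0.688

-0.688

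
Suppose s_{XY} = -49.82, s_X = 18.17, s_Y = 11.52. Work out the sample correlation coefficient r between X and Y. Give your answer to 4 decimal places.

-0.2380

r = Cov(X,Y) / (s_X · s_Y) = -49.82 / (18.17 × 11.52)
  = -49.82 / 209.3184 ≈ -0.2380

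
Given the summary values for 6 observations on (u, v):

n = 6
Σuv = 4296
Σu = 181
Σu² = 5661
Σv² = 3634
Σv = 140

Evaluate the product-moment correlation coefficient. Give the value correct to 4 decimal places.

r = (nΣuv − ΣuΣv) / √[(nΣu² − (Σu)²)(nΣv² − (Σv)²)]
Numerator: 6×4296 − 181×140 = 436
Denominator: √[(33966 − 32761)(21804 − 19600)] = √[1205 × 2204] = 1629.6687
r = 436 / 1629.6687 ≈ 0.2675

0.2675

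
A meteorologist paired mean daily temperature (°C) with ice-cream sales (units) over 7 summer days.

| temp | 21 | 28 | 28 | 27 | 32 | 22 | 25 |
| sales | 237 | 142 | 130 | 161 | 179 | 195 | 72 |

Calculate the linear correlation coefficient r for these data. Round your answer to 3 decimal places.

n = 7, Σx = 183, Σy = 1116, Σx² = 4871, Σy² = 194404, Σxy = 28758
nΣxy − ΣxΣy = 201306 − 204228 = -2922
nΣx² − (Σx)² = 34097 − 33489 = 608; nΣy² − (Σy)² = 1360828 − 1245456 = 115372
r = -2922 / √(608 × 115372) = -2922 / 8375.3314 ≈ -0.349

-0.349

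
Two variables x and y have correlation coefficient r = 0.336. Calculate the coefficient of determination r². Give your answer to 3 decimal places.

r² = (0.336)² = 0.113

0.113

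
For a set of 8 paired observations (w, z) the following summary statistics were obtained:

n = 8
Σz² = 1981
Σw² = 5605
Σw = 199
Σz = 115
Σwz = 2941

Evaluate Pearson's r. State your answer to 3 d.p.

0.173

r = (nΣwz − ΣwΣz) / √[(nΣw² − (Σw)²)(nΣz² − (Σz)²)]
Numerator: 8×2941 − 199×115 = 643
Denominator: √[(44840 − 39601)(15848 − 13225)] = √[5239 × 2623] = 3707.0065
r = 643 / 3707.0065 ≈ 0.173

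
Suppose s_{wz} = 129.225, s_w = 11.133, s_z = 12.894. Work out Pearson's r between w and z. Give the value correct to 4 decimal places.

0.9002

r = Cov(w,z) / (s_w · s_z) = 129.225 / (11.133 × 12.894)
  = 129.225 / 143.5489 ≈ 0.9002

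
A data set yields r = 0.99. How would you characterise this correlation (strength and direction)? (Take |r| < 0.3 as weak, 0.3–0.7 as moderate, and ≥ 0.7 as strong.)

strong positive

r = 0.99 > 0 so the relationship is positive.
|r| = 0.99, which falls in the strong range.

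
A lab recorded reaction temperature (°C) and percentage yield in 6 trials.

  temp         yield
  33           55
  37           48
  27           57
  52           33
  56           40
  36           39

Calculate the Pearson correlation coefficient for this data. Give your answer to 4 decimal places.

-0.8029

n = 6, Σx = 241, Σy = 272, Σx² = 10323, Σy² = 12788, Σxy = 10490
nΣxy − ΣxΣy = 62940 − 65552 = -2612
nΣx² − (Σx)² = 61938 − 58081 = 3857; nΣy² − (Σy)² = 76728 − 73984 = 2744
r = -2612 / √(3857 × 2744) = -2612 / 3253.2458 ≈ -0.8029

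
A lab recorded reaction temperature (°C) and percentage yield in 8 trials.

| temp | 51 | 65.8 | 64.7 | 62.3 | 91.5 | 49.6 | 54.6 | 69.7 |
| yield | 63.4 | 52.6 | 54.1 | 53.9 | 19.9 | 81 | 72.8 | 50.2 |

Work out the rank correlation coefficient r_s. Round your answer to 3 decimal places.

-0.952

Rank temp: 2, 6, 5, 4, 8, 1, 3, 7
Rank yield: 6, 3, 5, 4, 1, 8, 7, 2
d = rank(temp) − rank(yield): -4, 3, 0, 0, 7, -7, -4, 5; Σd² = 164
ρ = 1 − 6Σd² / [n(n²−1)] = 1 − 6×164 / (8×63) = 1 − 984/504 ≈ -0.952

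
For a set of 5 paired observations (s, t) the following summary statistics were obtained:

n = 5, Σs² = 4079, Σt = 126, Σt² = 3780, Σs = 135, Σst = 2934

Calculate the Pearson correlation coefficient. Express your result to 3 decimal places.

-0.913

r = (nΣst − ΣsΣt) / √[(nΣs² − (Σs)²)(nΣt² − (Σt)²)]
Numerator: 5×2934 − 135×126 = -2340
Denominator: √[(20395 − 18225)(18900 − 15876)] = √[2170 × 3024] = 2561.6557
r = -2340 / 2561.6557 ≈ -0.913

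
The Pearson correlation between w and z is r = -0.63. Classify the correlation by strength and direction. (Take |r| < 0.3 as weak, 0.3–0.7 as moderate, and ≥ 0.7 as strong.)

r = -0.63 < 0 so the relationship is negative.
|r| = 0.63, which falls in the moderate range.

moderate negative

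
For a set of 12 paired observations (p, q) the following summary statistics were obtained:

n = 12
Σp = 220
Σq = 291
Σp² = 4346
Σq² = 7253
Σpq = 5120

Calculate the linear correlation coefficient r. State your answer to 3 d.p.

r = (nΣpq − ΣpΣq) / √[(nΣp² − (Σp)²)(nΣq² − (Σq)²)]
Numerator: 12×5120 − 220×291 = -2580
Denominator: √[(52152 − 48400)(87036 − 84681)] = √[3752 × 2355] = 2972.5343
r = -2580 / 2972.5343 ≈ -0.868

-0.868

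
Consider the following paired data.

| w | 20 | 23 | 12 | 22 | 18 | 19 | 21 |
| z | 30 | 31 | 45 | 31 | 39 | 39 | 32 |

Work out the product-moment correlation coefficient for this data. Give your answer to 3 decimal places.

-0.907

n = 7, Σw = 135, Σz = 247, Σw² = 2683, Σz² = 8913, Σwz = 4650
nΣwz − ΣwΣz = 32550 − 33345 = -795
nΣw² − (Σw)² = 18781 − 18225 = 556; nΣz² − (Σz)² = 62391 − 61009 = 1382
r = -795 / √(556 × 1382) = -795 / 876.5797 ≈ -0.907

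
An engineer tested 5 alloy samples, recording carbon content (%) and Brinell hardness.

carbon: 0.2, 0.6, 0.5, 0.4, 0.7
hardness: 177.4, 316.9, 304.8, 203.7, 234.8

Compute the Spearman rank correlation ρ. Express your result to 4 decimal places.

Rank carbon: 1, 4, 3, 2, 5
Rank hardness: 1, 5, 4, 2, 3
d = rank(carbon) − rank(hardness): 0, -1, -1, 0, 2; Σd² = 6
ρ = 1 − 6Σd² / [n(n²−1)] = 1 − 6×6 / (5×24) = 1 − 36/120 ≈ 0.7000

0.7000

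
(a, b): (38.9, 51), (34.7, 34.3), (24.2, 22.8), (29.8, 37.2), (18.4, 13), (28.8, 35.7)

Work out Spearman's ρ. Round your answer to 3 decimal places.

Rank a: 6, 5, 2, 4, 1, 3
Rank b: 6, 3, 2, 5, 1, 4
d = rank(a) − rank(b): 0, 2, 0, -1, 0, -1; Σd² = 6
ρ = 1 − 6Σd² / [n(n²−1)] = 1 − 6×6 / (6×35) = 1 − 36/210 ≈ 0.829

0.829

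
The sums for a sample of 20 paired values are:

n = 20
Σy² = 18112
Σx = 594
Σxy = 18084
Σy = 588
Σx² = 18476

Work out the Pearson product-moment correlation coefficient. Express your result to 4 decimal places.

0.7479

r = (nΣxy − ΣxΣy) / √[(nΣx² − (Σx)²)(nΣy² − (Σy)²)]
Numerator: 20×18084 − 594×588 = 12408
Denominator: √[(369520 − 352836)(362240 − 345744)] = √[16684 × 16496] = 16589.7337
r = 12408 / 16589.7337 ≈ 0.7479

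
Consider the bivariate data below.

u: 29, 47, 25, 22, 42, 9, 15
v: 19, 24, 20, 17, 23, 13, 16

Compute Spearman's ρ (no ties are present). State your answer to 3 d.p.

Rank u: 5, 7, 4, 3, 6, 1, 2
Rank v: 4, 7, 5, 3, 6, 1, 2
d = rank(u) − rank(v): 1, 0, -1, 0, 0, 0, 0; Σd² = 2
ρ = 1 − 6Σd² / [n(n²−1)] = 1 − 6×2 / (7×48) = 1 − 12/336 ≈ 0.964

0.964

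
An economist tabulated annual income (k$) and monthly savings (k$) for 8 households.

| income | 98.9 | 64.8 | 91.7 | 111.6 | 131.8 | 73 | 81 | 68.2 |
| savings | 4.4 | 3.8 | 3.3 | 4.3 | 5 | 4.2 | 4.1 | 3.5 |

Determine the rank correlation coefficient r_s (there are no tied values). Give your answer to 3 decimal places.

0.690

Rank income: 6, 1, 5, 7, 8, 3, 4, 2
Rank savings: 7, 3, 1, 6, 8, 5, 4, 2
d = rank(income) − rank(savings): -1, -2, 4, 1, 0, -2, 0, 0; Σd² = 26
ρ = 1 − 6Σd² / [n(n²−1)] = 1 − 6×26 / (8×63) = 1 − 156/504 ≈ 0.690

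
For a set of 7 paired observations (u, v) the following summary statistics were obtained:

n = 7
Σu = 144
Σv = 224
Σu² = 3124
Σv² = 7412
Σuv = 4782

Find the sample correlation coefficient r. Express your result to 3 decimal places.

0.876

r = (nΣuv − ΣuΣv) / √[(nΣu² − (Σu)²)(nΣv² − (Σv)²)]
Numerator: 7×4782 − 144×224 = 1218
Denominator: √[(21868 − 20736)(51884 − 50176)] = √[1132 × 1708] = 1390.4877
r = 1218 / 1390.4877 ≈ 0.876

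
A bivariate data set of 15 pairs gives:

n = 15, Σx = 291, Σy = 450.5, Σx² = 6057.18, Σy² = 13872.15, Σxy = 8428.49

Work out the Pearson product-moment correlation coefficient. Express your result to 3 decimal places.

-0.829

r = (nΣxy − ΣxΣy) / √[(nΣx² − (Σx)²)(nΣy² − (Σy)²)]
Numerator: 15×8428.49 − 291×450.5 = -4668.15
Denominator: √[(90857.7 − 84681)(208082.25 − 202950.25)] = √[6176.7 × 5132] = 5630.1709
r = -4668.15 / 5630.1709 ≈ -0.829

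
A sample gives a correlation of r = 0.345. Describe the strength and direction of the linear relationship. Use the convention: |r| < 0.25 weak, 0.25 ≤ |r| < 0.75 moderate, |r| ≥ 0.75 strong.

moderate positive

r = 0.345 > 0 so the relationship is positive.
|r| = 0.345, which falls in the moderate range.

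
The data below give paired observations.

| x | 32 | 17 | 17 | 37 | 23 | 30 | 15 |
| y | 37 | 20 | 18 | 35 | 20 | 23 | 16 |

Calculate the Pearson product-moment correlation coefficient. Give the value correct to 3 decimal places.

n = 7, Σx = 171, Σy = 169, Σx² = 4625, Σy² = 4503, Σxy = 4515
nΣxy − ΣxΣy = 31605 − 28899 = 2706
nΣx² − (Σx)² = 32375 − 29241 = 3134; nΣy² − (Σy)² = 31521 − 28561 = 2960
r = 2706 / √(3134 × 2960) = 2706 / 3045.7577 ≈ 0.888

0.888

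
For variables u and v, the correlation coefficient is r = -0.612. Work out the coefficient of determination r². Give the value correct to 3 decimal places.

r² = (-0.612)² = 0.375

0.375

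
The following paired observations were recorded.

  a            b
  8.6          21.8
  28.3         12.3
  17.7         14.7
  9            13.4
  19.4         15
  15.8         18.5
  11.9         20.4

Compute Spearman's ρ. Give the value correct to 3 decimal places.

Rank a: 1, 7, 5, 2, 6, 4, 3
Rank b: 7, 1, 3, 2, 4, 5, 6
d = rank(a) − rank(b): -6, 6, 2, 0, 2, -1, -3; Σd² = 90
ρ = 1 − 6Σd² / [n(n²−1)] = 1 − 6×90 / (7×48) = 1 − 540/336 ≈ -0.607

-0.607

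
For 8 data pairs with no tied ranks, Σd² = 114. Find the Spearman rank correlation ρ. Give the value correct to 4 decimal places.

ρ = 1 − 6Σd² / [n(n²−1)] = 1 − 6×114 / (8×63)
  = 1 − 684/504 = 1 − 1.35714 ≈ -0.3571

-0.3571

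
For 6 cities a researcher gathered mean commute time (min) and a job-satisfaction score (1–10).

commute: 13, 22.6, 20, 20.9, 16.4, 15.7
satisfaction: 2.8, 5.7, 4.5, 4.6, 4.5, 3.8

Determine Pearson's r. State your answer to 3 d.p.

n = 6, Σx = 108.6, Σy = 25.9, Σx² = 2032.02, Σy² = 116.43, Σxy = 484.82
nΣxy − ΣxΣy = 2908.92 − 2812.74 = 96.18
nΣx² − (Σx)² = 12192.12 − 11793.96 = 398.16; nΣy² − (Σy)² = 698.58 − 670.81 = 27.77
r = 96.18 / √(398.16 × 27.77) = 96.18 / 105.1518 ≈ 0.915

0.915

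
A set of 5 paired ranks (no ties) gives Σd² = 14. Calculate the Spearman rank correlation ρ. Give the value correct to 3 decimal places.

ρ = 1 − 6Σd² / [n(n²−1)] = 1 − 6×14 / (5×24)
  = 1 − 84/120 = 1 − 0.7000 ≈ 0.300

0.300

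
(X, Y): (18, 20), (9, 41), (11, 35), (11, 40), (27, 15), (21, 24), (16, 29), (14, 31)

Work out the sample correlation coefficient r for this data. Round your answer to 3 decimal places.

-0.944

n = 8, ΣX = 127, ΣY = 235, ΣX² = 2269, ΣY² = 7509, ΣXY = 3361
nΣXY − ΣXΣY = 26888 − 29845 = -2957
nΣX² − (ΣX)² = 18152 − 16129 = 2023; nΣY² − (ΣY)² = 60072 − 55225 = 4847
r = -2957 / √(2023 × 4847) = -2957 / 3131.3705 ≈ -0.944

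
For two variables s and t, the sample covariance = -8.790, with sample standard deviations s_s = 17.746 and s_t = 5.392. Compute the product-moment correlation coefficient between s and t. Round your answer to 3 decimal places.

r = Cov(s,t) / (s_s · s_t) = -8.790 / (17.746 × 5.392)
  = -8.790 / 95.6864 ≈ -0.092

-0.092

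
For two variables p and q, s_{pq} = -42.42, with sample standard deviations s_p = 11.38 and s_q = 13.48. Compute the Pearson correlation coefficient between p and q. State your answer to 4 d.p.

r = Cov(p,q) / (s_p · s_q) = -42.42 / (11.38 × 13.48)
  = -42.42 / 153.4024 ≈ -0.2765

-0.2765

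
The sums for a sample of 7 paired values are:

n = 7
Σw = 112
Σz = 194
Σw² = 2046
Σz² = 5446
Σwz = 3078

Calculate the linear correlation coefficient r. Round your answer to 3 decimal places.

-0.196

r = (nΣwz − ΣwΣz) / √[(nΣw² − (Σw)²)(nΣz² − (Σz)²)]
Numerator: 7×3078 − 112×194 = -182
Denominator: √[(14322 − 12544)(38122 − 37636)] = √[1778 × 486] = 929.5741
r = -182 / 929.5741 ≈ -0.196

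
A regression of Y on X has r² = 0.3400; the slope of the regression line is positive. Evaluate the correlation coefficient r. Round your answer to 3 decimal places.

0.583

|r| = √0.3400 = 0.583
The association is positive, so r = 0.583.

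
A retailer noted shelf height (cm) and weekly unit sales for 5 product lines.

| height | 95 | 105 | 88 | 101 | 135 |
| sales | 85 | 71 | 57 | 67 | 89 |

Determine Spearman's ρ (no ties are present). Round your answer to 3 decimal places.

Rank height: 2, 4, 1, 3, 5
Rank sales: 4, 3, 1, 2, 5
d = rank(height) − rank(sales): -2, 1, 0, 1, 0; Σd² = 6
ρ = 1 − 6Σd² / [n(n²−1)] = 1 − 6×6 / (5×24) = 1 − 36/120 ≈ 0.700

0.700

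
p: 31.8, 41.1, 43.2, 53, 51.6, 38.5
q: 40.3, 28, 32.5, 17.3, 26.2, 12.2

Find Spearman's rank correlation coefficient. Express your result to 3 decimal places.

-0.371

Rank p: 1, 3, 4, 6, 5, 2
Rank q: 6, 4, 5, 2, 3, 1
d = rank(p) − rank(q): -5, -1, -1, 4, 2, 1; Σd² = 48
ρ = 1 − 6Σd² / [n(n²−1)] = 1 − 6×48 / (6×35) = 1 − 288/210 ≈ -0.371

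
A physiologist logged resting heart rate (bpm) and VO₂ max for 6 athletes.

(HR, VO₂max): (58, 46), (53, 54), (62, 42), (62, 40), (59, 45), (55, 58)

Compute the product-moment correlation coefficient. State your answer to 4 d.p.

n = 6, Σx = 349, Σy = 285, Σx² = 20367, Σy² = 13785, Σxy = 16459
nΣxy − ΣxΣy = 98754 − 99465 = -711
nΣx² − (Σx)² = 122202 − 121801 = 401; nΣy² − (Σy)² = 82710 − 81225 = 1485
r = -711 / √(401 × 1485) = -711 / 771.6767 ≈ -0.9214

-0.9214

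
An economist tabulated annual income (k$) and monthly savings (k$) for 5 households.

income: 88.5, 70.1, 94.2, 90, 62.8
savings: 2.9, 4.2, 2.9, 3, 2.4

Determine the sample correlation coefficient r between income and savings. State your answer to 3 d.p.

-0.116

n = 5, Σx = 405.6, Σy = 15.4, Σx² = 33663.74, Σy² = 49.22, Σxy = 1244.97
nΣxy − ΣxΣy = 6224.85 − 6246.24 = -21.39
nΣx² − (Σx)² = 168318.7 − 164511.36 = 3807.34; nΣy² − (Σy)² = 246.1 − 237.16 = 8.94
r = -21.39 / √(3807.34 × 8.94) = -21.39 / 184.4929 ≈ -0.116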